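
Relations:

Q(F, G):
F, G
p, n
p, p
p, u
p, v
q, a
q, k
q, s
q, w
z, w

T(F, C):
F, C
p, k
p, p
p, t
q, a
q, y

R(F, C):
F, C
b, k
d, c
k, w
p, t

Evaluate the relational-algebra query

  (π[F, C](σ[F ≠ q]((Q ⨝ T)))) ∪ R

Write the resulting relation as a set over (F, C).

{(b, k), (d, c), (k, w), (p, k), (p, p), (p, t)}

Q ⋈ T (natural join on F): {(p, n, k), (p, n, p), (p, n, t), (p, p, k), (p, p, p), (p, p, t), (p, u, k), (p, u, p), (p, u, t), (p, v, k), (p, v, p), (p, v, t), (q, a, a), (q, a, y), (q, k, a), (q, k, y), (q, s, a), (q, s, y), (q, w, a), (q, w, y)}
σ[F ≠ q]: keep tuples satisfying F ≠ q → {(p, n, k), (p, n, p), (p, n, t), (p, p, k), (p, p, p), (p, p, t), (p, u, k), (p, u, p), (p, u, t), (p, v, k), (p, v, p), (p, v, t)}
π[F, C]: project onto (F, C) (9 duplicate(s) eliminated) → {(p, k), (p, p), (p, t)}
Taking the union: {(b, k), (d, c), (k, w), (p, k), (p, p), (p, t)}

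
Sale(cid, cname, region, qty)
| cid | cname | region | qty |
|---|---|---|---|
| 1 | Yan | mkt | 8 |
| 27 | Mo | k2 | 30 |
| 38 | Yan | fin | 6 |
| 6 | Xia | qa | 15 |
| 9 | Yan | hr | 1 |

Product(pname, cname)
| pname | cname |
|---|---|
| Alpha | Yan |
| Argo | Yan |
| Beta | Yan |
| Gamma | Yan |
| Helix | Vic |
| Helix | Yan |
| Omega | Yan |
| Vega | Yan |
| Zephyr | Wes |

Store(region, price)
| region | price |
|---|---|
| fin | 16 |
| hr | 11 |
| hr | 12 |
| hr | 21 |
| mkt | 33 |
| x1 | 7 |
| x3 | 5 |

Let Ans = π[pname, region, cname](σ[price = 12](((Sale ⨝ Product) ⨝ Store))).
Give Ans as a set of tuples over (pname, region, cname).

Joining Sale and Product on cname yields {(1, Yan, mkt, 8, Alpha), (1, Yan, mkt, 8, Argo), (1, Yan, mkt, 8, Beta), (1, Yan, mkt, 8, Gamma), (1, Yan, mkt, 8, Helix), (1, Yan, mkt, 8, Omega), (1, Yan, mkt, 8, Vega), (38, Yan, fin, 6, Alpha), (38, Yan, fin, 6, Argo), (38, Yan, fin, 6, Beta), (38, Yan, fin, 6, Gamma), (38, Yan, fin, 6, Helix), (38, Yan, fin, 6, Omega), (38, Yan, fin, 6, Vega), (9, Yan, hr, 1, Alpha), (9, Yan, hr, 1, Argo), (9, Yan, hr, 1, Beta), (9, Yan, hr, 1, Gamma), (9, Yan, hr, 1, Helix), (9, Yan, hr, 1, Omega), (9, Yan, hr, 1, Vega)}.
Joining (Sale ⨝ Product) and Store on region yields {(1, Yan, mkt, 8, Alpha, 33), (1, Yan, mkt, 8, Argo, 33), (1, Yan, mkt, 8, Beta, 33), (1, Yan, mkt, 8, Gamma, 33), (1, Yan, mkt, 8, Helix, 33), (1, Yan, mkt, 8, Omega, 33), (1, Yan, mkt, 8, Vega, 33), (38, Yan, fin, 6, Alpha, 16), (38, Yan, fin, 6, Argo, 16), (38, Yan, fin, 6, Beta, 16), (38, Yan, fin, 6, Gamma, 16), (38, Yan, fin, 6, Helix, 16), (38, Yan, fin, 6, Omega, 16), (38, Yan, fin, 6, Vega, 16), (9, Yan, hr, 1, Alpha, 11), (9, Yan, hr, 1, Alpha, 12), (9, Yan, hr, 1, Alpha, 21), (9, Yan, hr, 1, Argo, 11), (9, Yan, hr, 1, Argo, 12), (9, Yan, hr, 1, Argo, 21), (9, Yan, hr, 1, Beta, 11), (9, Yan, hr, 1, Beta, 12), (9, Yan, hr, 1, Beta, 21), (9, Yan, hr, 1, Gamma, 11), (9, Yan, hr, 1, Gamma, 12), (9, Yan, hr, 1, Gamma, 21), (9, Yan, hr, 1, Helix, 11), (9, Yan, hr, 1, Helix, 12), (9, Yan, hr, 1, Helix, 21), (9, Yan, hr, 1, Omega, 11), (9, Yan, hr, 1, Omega, 12), (9, Yan, hr, 1, Omega, 21), (9, Yan, hr, 1, Vega, 11), (9, Yan, hr, 1, Vega, 12), (9, Yan, hr, 1, Vega, 21)}.
Apply σ_{price = 12}; surviving tuples: {(9, Yan, hr, 1, Alpha, 12), (9, Yan, hr, 1, Argo, 12), (9, Yan, hr, 1, Beta, 12), (9, Yan, hr, 1, Gamma, 12), (9, Yan, hr, 1, Helix, 12), (9, Yan, hr, 1, Omega, 12), (9, Yan, hr, 1, Vega, 12)}
π[pname, region, cname]: project onto (pname, region, cname) → {(Alpha, hr, Yan), (Argo, hr, Yan), (Beta, hr, Yan), (Gamma, hr, Yan), (Helix, hr, Yan), (Omega, hr, Yan), (Vega, hr, Yan)}

{(Alpha, hr, Yan), (Argo, hr, Yan), (Beta, hr, Yan), (Gamma, hr, Yan), (Helix, hr, Yan), (Omega, hr, Yan), (Vega, hr, Yan)}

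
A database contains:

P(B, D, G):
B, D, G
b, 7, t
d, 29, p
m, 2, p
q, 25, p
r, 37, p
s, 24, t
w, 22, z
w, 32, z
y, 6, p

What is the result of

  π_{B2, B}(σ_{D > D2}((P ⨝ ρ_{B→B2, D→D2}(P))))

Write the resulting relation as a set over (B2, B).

ρ[B→B2, D→D2]: schema becomes (B2, D2, G); tuples unchanged.
Joining P and ρ_{B→B2, D→D2}(P) on G yields {(b, 7, t, b, 7), (b, 7, t, s, 24), (d, 29, p, d, 29), (d, 29, p, m, 2), (d, 29, p, q, 25), (d, 29, p, r, 37), (d, 29, p, y, 6), (m, 2, p, d, 29), (m, 2, p, m, 2), (m, 2, p, q, 25), (m, 2, p, r, 37), (m, 2, p, y, 6), (q, 25, p, d, 29), (q, 25, p, m, 2), (q, 25, p, q, 25), (q, 25, p, r, 37), (q, 25, p, y, 6), (r, 37, p, d, 29), (r, 37, p, m, 2), (r, 37, p, q, 25), (r, 37, p, r, 37), (r, 37, p, y, 6), (s, 24, t, b, 7), (s, 24, t, s, 24), (w, 22, z, w, 22), (w, 22, z, w, 32), (w, 32, z, w, 22), (w, 32, z, w, 32), (y, 6, p, d, 29), (y, 6, p, m, 2), (y, 6, p, q, 25), (y, 6, p, r, 37), (y, 6, p, y, 6)}.
Selection D > D2: {(d, 29, p, m, 2), (d, 29, p, q, 25), (d, 29, p, y, 6), (q, 25, p, m, 2), (q, 25, p, y, 6), (r, 37, p, d, 29), (r, 37, p, m, 2), (r, 37, p, q, 25), (r, 37, p, y, 6), (s, 24, t, b, 7), (w, 32, z, w, 22), (y, 6, p, m, 2)}
π_{B2, B} gives {(b, s), (d, r), (m, d), (m, q), (m, r), (m, y), (q, d), (q, r), (w, w), (y, d), (y, q), (y, r)}.

{(b, s), (d, r), (m, d), (m, q), (m, r), (m, y), (q, d), (q, r), (w, w), (y, d), (y, q), (y, r)}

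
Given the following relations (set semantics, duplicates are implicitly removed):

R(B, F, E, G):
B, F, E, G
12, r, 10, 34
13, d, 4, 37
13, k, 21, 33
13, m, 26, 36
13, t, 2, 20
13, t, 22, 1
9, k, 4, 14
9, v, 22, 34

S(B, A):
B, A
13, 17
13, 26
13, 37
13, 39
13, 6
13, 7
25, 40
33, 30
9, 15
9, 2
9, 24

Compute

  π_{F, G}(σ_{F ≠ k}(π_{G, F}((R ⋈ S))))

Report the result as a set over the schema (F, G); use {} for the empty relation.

Natural join on B: {(13, d, 4, 37, 17), (13, d, 4, 37, 26), (13, d, 4, 37, 37), (13, d, 4, 37, 39), (13, d, 4, 37, 6), (13, d, 4, 37, 7), (13, k, 21, 33, 17), (13, k, 21, 33, 26), (13, k, 21, 33, 37), (13, k, 21, 33, 39), (13, k, 21, 33, 6), (13, k, 21, 33, 7), (13, m, 26, 36, 17), (13, m, 26, 36, 26), (13, m, 26, 36, 37), (13, m, 26, 36, 39), (13, m, 26, 36, 6), (13, m, 26, 36, 7), (13, t, 2, 20, 17), (13, t, 2, 20, 26), (13, t, 2, 20, 37), (13, t, 2, 20, 39), (13, t, 2, 20, 6), (13, t, 2, 20, 7), (13, t, 22, 1, 17), (13, t, 22, 1, 26), (13, t, 22, 1, 37), (13, t, 22, 1, 39), (13, t, 22, 1, 6), (13, t, 22, 1, 7), (9, k, 4, 14, 15), (9, k, 4, 14, 2), (9, k, 4, 14, 24), (9, v, 22, 34, 15), (9, v, 22, 34, 2), (9, v, 22, 34, 24)}
Keep only column(s) G, F (29 duplicate(s) eliminated): {(1, t), (14, k), (20, t), (33, k), (34, v), (36, m), (37, d)}
σ[F ≠ k]: keep tuples satisfying F ≠ k → {(1, t), (20, t), (34, v), (36, m), (37, d)}
Keep only column(s) F, G: {(d, 37), (m, 36), (t, 1), (t, 20), (v, 34)}

{(d, 37), (m, 36), (t, 1), (t, 20), (v, 34)}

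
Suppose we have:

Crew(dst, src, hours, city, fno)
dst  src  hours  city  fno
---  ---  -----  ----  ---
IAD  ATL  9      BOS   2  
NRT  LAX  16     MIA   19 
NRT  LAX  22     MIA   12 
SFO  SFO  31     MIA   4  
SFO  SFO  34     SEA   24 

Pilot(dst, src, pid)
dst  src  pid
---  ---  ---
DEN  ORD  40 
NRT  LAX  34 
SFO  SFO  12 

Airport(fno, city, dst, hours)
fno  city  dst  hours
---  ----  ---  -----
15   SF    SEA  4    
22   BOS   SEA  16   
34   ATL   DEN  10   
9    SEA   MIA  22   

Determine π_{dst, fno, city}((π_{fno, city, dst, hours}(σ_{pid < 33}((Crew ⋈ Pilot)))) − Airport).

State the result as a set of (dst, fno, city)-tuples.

Joining Crew and Pilot on dst, src yields {(NRT, LAX, 16, MIA, 19, 34), (NRT, LAX, 22, MIA, 12, 34), (SFO, SFO, 31, MIA, 4, 12), (SFO, SFO, 34, SEA, 24, 12)}.
Filtering on pid < 33 leaves {(SFO, SFO, 31, MIA, 4, 12), (SFO, SFO, 34, SEA, 24, 12)}.
π[fno, city, dst, hours]: project onto (fno, city, dst, hours) → {(24, SEA, SFO, 34), (4, MIA, SFO, 31)}
Set difference of the two operands is {(24, SEA, SFO, 34), (4, MIA, SFO, 31)}.
π[dst, fno, city]: project onto (dst, fno, city) → {(SFO, 24, SEA), (SFO, 4, MIA)}

{(SFO, 24, SEA), (SFO, 4, MIA)}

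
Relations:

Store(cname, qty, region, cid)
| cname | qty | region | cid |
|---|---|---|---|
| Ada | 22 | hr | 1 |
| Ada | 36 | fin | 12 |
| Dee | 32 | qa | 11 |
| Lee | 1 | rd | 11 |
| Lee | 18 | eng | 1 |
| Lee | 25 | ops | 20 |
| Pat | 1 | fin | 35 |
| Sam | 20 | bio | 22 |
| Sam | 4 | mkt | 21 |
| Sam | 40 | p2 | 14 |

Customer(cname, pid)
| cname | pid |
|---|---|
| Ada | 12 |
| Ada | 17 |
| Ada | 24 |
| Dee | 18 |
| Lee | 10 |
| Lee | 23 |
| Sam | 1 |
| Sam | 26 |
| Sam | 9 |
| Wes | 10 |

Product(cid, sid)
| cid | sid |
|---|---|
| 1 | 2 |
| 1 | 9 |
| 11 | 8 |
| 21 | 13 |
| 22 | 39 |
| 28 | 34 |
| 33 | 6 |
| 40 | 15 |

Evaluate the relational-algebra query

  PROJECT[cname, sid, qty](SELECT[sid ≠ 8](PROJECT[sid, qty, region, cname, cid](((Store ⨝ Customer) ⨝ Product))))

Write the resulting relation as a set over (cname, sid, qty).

Joining Store and Customer on cname yields {(Ada, 22, hr, 1, 12), (Ada, 22, hr, 1, 17), (Ada, 22, hr, 1, 24), (Ada, 36, fin, 12, 12), (Ada, 36, fin, 12, 17), (Ada, 36, fin, 12, 24), (Dee, 32, qa, 11, 18), (Lee, 1, rd, 11, 10), (Lee, 1, rd, 11, 23), (Lee, 18, eng, 1, 10), (Lee, 18, eng, 1, 23), (Lee, 25, ops, 20, 10), (Lee, 25, ops, 20, 23), (Sam, 20, bio, 22, 1), (Sam, 20, bio, 22, 26), (Sam, 20, bio, 22, 9), (Sam, 4, mkt, 21, 1), (Sam, 4, mkt, 21, 26), (Sam, 4, mkt, 21, 9), (Sam, 40, p2, 14, 1), (Sam, 40, p2, 14, 26), (Sam, 40, p2, 14, 9)}.
Joining (Store ⨝ Customer) and Product on cid yields {(Ada, 22, hr, 1, 12, 2), (Ada, 22, hr, 1, 12, 9), (Ada, 22, hr, 1, 17, 2), (Ada, 22, hr, 1, 17, 9), (Ada, 22, hr, 1, 24, 2), (Ada, 22, hr, 1, 24, 9), (Dee, 32, qa, 11, 18, 8), (Lee, 1, rd, 11, 10, 8), (Lee, 1, rd, 11, 23, 8), (Lee, 18, eng, 1, 10, 2), (Lee, 18, eng, 1, 10, 9), (Lee, 18, eng, 1, 23, 2), (Lee, 18, eng, 1, 23, 9), (Sam, 20, bio, 22, 1, 39), (Sam, 20, bio, 22, 26, 39), (Sam, 20, bio, 22, 9, 39), (Sam, 4, mkt, 21, 1, 13), (Sam, 4, mkt, 21, 26, 13), (Sam, 4, mkt, 21, 9, 13)}.
Projecting to sid, qty, region, cname, cid (11 duplicate(s) eliminated): {(13, 4, mkt, Sam, 21), (2, 18, eng, Lee, 1), (2, 22, hr, Ada, 1), (39, 20, bio, Sam, 22), (8, 1, rd, Lee, 11), (8, 32, qa, Dee, 11), (9, 18, eng, Lee, 1), (9, 22, hr, Ada, 1)}
Apply σ_{sid ≠ 8}; surviving tuples: {(13, 4, mkt, Sam, 21), (2, 18, eng, Lee, 1), (2, 22, hr, Ada, 1), (39, 20, bio, Sam, 22), (9, 18, eng, Lee, 1), (9, 22, hr, Ada, 1)}
Projecting to cname, sid, qty: {(Ada, 2, 22), (Ada, 9, 22), (Lee, 2, 18), (Lee, 9, 18), (Sam, 13, 4), (Sam, 39, 20)}

{(Ada, 2, 22), (Ada, 9, 22), (Lee, 2, 18), (Lee, 9, 18), (Sam, 13, 4), (Sam, 39, 20)}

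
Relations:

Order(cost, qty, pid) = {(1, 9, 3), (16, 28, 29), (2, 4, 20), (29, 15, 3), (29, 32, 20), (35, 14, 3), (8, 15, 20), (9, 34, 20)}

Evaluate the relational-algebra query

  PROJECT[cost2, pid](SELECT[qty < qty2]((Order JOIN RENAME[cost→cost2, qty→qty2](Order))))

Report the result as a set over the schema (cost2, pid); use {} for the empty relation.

{(29, 20), (29, 3), (35, 3), (8, 20), (9, 20)}

ρ[cost→cost2, qty→qty2]: schema becomes (cost2, qty2, pid); tuples unchanged.
Joining Order and RENAME[cost→cost2, qty→qty2](Order) on pid yields {(1, 9, 3, 1, 9), (1, 9, 3, 29, 15), (1, 9, 3, 35, 14), (16, 28, 29, 16, 28), (2, 4, 20, 2, 4), (2, 4, 20, 29, 32), (2, 4, 20, 8, 15), (2, 4, 20, 9, 34), (29, 15, 3, 1, 9), (29, 15, 3, 29, 15), (29, 15, 3, 35, 14), (29, 32, 20, 2, 4), (29, 32, 20, 29, 32), (29, 32, 20, 8, 15), (29, 32, 20, 9, 34), (35, 14, 3, 1, 9), (35, 14, 3, 29, 15), (35, 14, 3, 35, 14), (8, 15, 20, 2, 4), (8, 15, 20, 29, 32), (8, 15, 20, 8, 15), (8, 15, 20, 9, 34), (9, 34, 20, 2, 4), (9, 34, 20, 29, 32), (9, 34, 20, 8, 15), (9, 34, 20, 9, 34)}.
Filtering on qty < qty2 leaves {(1, 9, 3, 29, 15), (1, 9, 3, 35, 14), (2, 4, 20, 29, 32), (2, 4, 20, 8, 15), (2, 4, 20, 9, 34), (29, 32, 20, 9, 34), (35, 14, 3, 29, 15), (8, 15, 20, 29, 32), (8, 15, 20, 9, 34)}.
Projecting to cost2, pid (4 duplicate(s) eliminated): {(29, 20), (29, 3), (35, 3), (8, 20), (9, 20)}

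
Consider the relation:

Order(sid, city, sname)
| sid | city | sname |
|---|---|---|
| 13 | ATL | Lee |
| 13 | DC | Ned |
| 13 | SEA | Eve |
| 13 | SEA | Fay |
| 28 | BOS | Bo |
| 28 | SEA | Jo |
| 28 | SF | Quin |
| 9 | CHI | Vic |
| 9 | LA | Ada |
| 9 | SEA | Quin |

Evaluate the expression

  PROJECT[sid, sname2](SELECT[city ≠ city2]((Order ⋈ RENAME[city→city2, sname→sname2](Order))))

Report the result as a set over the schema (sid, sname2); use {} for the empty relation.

{(13, Eve), (13, Fay), (13, Lee), (13, Ned), (28, Bo), (28, Jo), (28, Quin), (9, Ada), (9, Quin), (9, Vic)}

ρ[city→city2, sname→sname2]: schema becomes (sid, city2, sname2); tuples unchanged.
Natural join on sid: {(13, ATL, Lee, ATL, Lee), (13, ATL, Lee, DC, Ned), (13, ATL, Lee, SEA, Eve), (13, ATL, Lee, SEA, Fay), (13, DC, Ned, ATL, Lee), (13, DC, Ned, DC, Ned), (13, DC, Ned, SEA, Eve), (13, DC, Ned, SEA, Fay), (13, SEA, Eve, ATL, Lee), (13, SEA, Eve, DC, Ned), (13, SEA, Eve, SEA, Eve), (13, SEA, Eve, SEA, Fay), (13, SEA, Fay, ATL, Lee), (13, SEA, Fay, DC, Ned), (13, SEA, Fay, SEA, Eve), (13, SEA, Fay, SEA, Fay), (28, BOS, Bo, BOS, Bo), (28, BOS, Bo, SEA, Jo), (28, BOS, Bo, SF, Quin), (28, SEA, Jo, BOS, Bo), (28, SEA, Jo, SEA, Jo), (28, SEA, Jo, SF, Quin), (28, SF, Quin, BOS, Bo), (28, SF, Quin, SEA, Jo), (28, SF, Quin, SF, Quin), (9, CHI, Vic, CHI, Vic), (9, CHI, Vic, LA, Ada), (9, CHI, Vic, SEA, Quin), (9, LA, Ada, CHI, Vic), (9, LA, Ada, LA, Ada), (9, LA, Ada, SEA, Quin), (9, SEA, Quin, CHI, Vic), (9, SEA, Quin, LA, Ada), (9, SEA, Quin, SEA, Quin)}
Apply σ_{city ≠ city2}; surviving tuples: {(13, ATL, Lee, DC, Ned), (13, ATL, Lee, SEA, Eve), (13, ATL, Lee, SEA, Fay), (13, DC, Ned, ATL, Lee), (13, DC, Ned, SEA, Eve), (13, DC, Ned, SEA, Fay), (13, SEA, Eve, ATL, Lee), (13, SEA, Eve, DC, Ned), (13, SEA, Fay, ATL, Lee), (13, SEA, Fay, DC, Ned), (28, BOS, Bo, SEA, Jo), (28, BOS, Bo, SF, Quin), (28, SEA, Jo, BOS, Bo), (28, SEA, Jo, SF, Quin), (28, SF, Quin, BOS, Bo), (28, SF, Quin, SEA, Jo), (9, CHI, Vic, LA, Ada), (9, CHI, Vic, SEA, Quin), (9, LA, Ada, CHI, Vic), (9, LA, Ada, SEA, Quin), (9, SEA, Quin, CHI, Vic), (9, SEA, Quin, LA, Ada)}
Projecting to sid, sname2 (12 duplicate(s) eliminated): {(13, Eve), (13, Fay), (13, Lee), (13, Ned), (28, Bo), (28, Jo), (28, Quin), (9, Ada), (9, Quin), (9, Vic)}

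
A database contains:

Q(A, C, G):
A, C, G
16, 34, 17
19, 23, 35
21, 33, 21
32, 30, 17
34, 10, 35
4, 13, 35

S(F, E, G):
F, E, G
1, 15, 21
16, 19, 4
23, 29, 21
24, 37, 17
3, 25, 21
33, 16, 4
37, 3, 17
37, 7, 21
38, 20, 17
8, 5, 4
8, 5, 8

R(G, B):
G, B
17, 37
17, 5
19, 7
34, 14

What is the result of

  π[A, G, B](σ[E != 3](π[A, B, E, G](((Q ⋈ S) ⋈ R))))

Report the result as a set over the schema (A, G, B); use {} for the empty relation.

{(16, 17, 37), (16, 17, 5), (32, 17, 37), (32, 17, 5)}

Q ⋈ S (natural join on G): {(16, 34, 17, 24, 37), (16, 34, 17, 37, 3), (16, 34, 17, 38, 20), (21, 33, 21, 1, 15), (21, 33, 21, 23, 29), (21, 33, 21, 3, 25), (21, 33, 21, 37, 7), (32, 30, 17, 24, 37), (32, 30, 17, 37, 3), (32, 30, 17, 38, 20)}
(Q ⋈ S) ⋈ R (natural join on G): {(16, 34, 17, 24, 37, 37), (16, 34, 17, 24, 37, 5), (16, 34, 17, 37, 3, 37), (16, 34, 17, 37, 3, 5), (16, 34, 17, 38, 20, 37), (16, 34, 17, 38, 20, 5), (32, 30, 17, 24, 37, 37), (32, 30, 17, 24, 37, 5), (32, 30, 17, 37, 3, 37), (32, 30, 17, 37, 3, 5), (32, 30, 17, 38, 20, 37), (32, 30, 17, 38, 20, 5)}
Keep only column(s) A, B, E, G: {(16, 37, 20, 17), (16, 37, 3, 17), (16, 37, 37, 17), (16, 5, 20, 17), (16, 5, 3, 17), (16, 5, 37, 17), (32, 37, 20, 17), (32, 37, 3, 17), (32, 37, 37, 17), (32, 5, 20, 17), (32, 5, 3, 17), (32, 5, 37, 17)}
Filtering on E != 3 leaves {(16, 37, 20, 17), (16, 37, 37, 17), (16, 5, 20, 17), (16, 5, 37, 17), (32, 37, 20, 17), (32, 37, 37, 17), (32, 5, 20, 17), (32, 5, 37, 17)}.
Keep only column(s) A, G, B (4 duplicate(s) eliminated): {(16, 17, 37), (16, 17, 5), (32, 17, 37), (32, 17, 5)}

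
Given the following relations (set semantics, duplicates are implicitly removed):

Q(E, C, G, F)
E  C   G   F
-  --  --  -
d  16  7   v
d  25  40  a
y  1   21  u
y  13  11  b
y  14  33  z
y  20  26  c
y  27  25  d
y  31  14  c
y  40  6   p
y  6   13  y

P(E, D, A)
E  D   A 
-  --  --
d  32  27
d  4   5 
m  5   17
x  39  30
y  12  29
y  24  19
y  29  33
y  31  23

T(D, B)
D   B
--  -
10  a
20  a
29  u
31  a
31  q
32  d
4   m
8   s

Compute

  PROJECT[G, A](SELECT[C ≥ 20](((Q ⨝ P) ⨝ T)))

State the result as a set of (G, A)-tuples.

Q ⋈ P (natural join on E): {(d, 16, 7, v, 32, 27), (d, 16, 7, v, 4, 5), (d, 25, 40, a, 32, 27), (d, 25, 40, a, 4, 5), (y, 1, 21, u, 12, 29), (y, 1, 21, u, 24, 19), (y, 1, 21, u, 29, 33), (y, 1, 21, u, 31, 23), (y, 13, 11, b, 12, 29), (y, 13, 11, b, 24, 19), (y, 13, 11, b, 29, 33), (y, 13, 11, b, 31, 23), (y, 14, 33, z, 12, 29), (y, 14, 33, z, 24, 19), (y, 14, 33, z, 29, 33), (y, 14, 33, z, 31, 23), (y, 20, 26, c, 12, 29), (y, 20, 26, c, 24, 19), (y, 20, 26, c, 29, 33), (y, 20, 26, c, 31, 23), (y, 27, 25, d, 12, 29), (y, 27, 25, d, 24, 19), (y, 27, 25, d, 29, 33), (y, 27, 25, d, 31, 23), (y, 31, 14, c, 12, 29), (y, 31, 14, c, 24, 19), (y, 31, 14, c, 29, 33), (y, 31, 14, c, 31, 23), (y, 40, 6, p, 12, 29), (y, 40, 6, p, 24, 19), (y, 40, 6, p, 29, 33), (y, 40, 6, p, 31, 23), (y, 6, 13, y, 12, 29), (y, 6, 13, y, 24, 19), (y, 6, 13, y, 29, 33), (y, 6, 13, y, 31, 23)}
(Q ⨝ P) ⋈ T (natural join on D): {(d, 16, 7, v, 32, 27, d), (d, 16, 7, v, 4, 5, m), (d, 25, 40, a, 32, 27, d), (d, 25, 40, a, 4, 5, m), (y, 1, 21, u, 29, 33, u), (y, 1, 21, u, 31, 23, a), (y, 1, 21, u, 31, 23, q), (y, 13, 11, b, 29, 33, u), (y, 13, 11, b, 31, 23, a), (y, 13, 11, b, 31, 23, q), (y, 14, 33, z, 29, 33, u), (y, 14, 33, z, 31, 23, a), (y, 14, 33, z, 31, 23, q), (y, 20, 26, c, 29, 33, u), (y, 20, 26, c, 31, 23, a), (y, 20, 26, c, 31, 23, q), (y, 27, 25, d, 29, 33, u), (y, 27, 25, d, 31, 23, a), (y, 27, 25, d, 31, 23, q), (y, 31, 14, c, 29, 33, u), (y, 31, 14, c, 31, 23, a), (y, 31, 14, c, 31, 23, q), (y, 40, 6, p, 29, 33, u), (y, 40, 6, p, 31, 23, a), (y, 40, 6, p, 31, 23, q), (y, 6, 13, y, 29, 33, u), (y, 6, 13, y, 31, 23, a), (y, 6, 13, y, 31, 23, q)}
Apply σ_{C ≥ 20}; surviving tuples: {(d, 25, 40, a, 32, 27, d), (d, 25, 40, a, 4, 5, m), (y, 20, 26, c, 29, 33, u), (y, 20, 26, c, 31, 23, a), (y, 20, 26, c, 31, 23, q), (y, 27, 25, d, 29, 33, u), (y, 27, 25, d, 31, 23, a), (y, 27, 25, d, 31, 23, q), (y, 31, 14, c, 29, 33, u), (y, 31, 14, c, 31, 23, a), (y, 31, 14, c, 31, 23, q), (y, 40, 6, p, 29, 33, u), (y, 40, 6, p, 31, 23, a), (y, 40, 6, p, 31, 23, q)}
Projecting to G, A (4 duplicate(s) eliminated): {(14, 23), (14, 33), (25, 23), (25, 33), (26, 23), (26, 33), (40, 27), (40, 5), (6, 23), (6, 33)}

{(14, 23), (14, 33), (25, 23), (25, 33), (26, 23), (26, 33), (40, 27), (40, 5), (6, 23), (6, 33)}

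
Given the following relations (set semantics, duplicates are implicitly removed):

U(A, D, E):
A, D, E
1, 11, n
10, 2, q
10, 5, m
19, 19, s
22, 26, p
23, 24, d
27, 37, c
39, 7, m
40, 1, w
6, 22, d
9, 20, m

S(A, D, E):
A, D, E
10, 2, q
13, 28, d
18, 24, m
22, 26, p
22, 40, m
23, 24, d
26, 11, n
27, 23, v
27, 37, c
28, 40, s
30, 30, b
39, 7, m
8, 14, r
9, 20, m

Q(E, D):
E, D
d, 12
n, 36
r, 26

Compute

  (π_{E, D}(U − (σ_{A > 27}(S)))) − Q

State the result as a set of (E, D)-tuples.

σ[A > 27]: keep tuples satisfying A > 27 → {(28, 40, s), (30, 30, b), (39, 7, m)}
Set difference of the two operands is {(1, 11, n), (10, 2, q), (10, 5, m), (19, 19, s), (22, 26, p), (23, 24, d), (27, 37, c), (40, 1, w), (6, 22, d), (9, 20, m)}.
π_{E, D} gives {(c, 37), (d, 22), (d, 24), (m, 20), (m, 5), (n, 11), (p, 26), (q, 2), (s, 19), (w, 1)}.
Set difference of the two operands is {(c, 37), (d, 22), (d, 24), (m, 20), (m, 5), (n, 11), (p, 26), (q, 2), (s, 19), (w, 1)}.

{(c, 37), (d, 22), (d, 24), (m, 20), (m, 5), (n, 11), (p, 26), (q, 2), (s, 19), (w, 1)}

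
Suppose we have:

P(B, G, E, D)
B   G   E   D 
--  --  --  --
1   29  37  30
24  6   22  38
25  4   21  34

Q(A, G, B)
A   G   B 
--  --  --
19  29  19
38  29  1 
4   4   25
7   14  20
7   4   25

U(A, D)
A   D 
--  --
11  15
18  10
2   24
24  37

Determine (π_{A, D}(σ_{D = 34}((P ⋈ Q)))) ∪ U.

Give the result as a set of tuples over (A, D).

Natural join on B, G: {(1, 29, 37, 30, 38), (25, 4, 21, 34, 4), (25, 4, 21, 34, 7)}
Apply σ_{D = 34}; surviving tuples: {(25, 4, 21, 34, 4), (25, 4, 21, 34, 7)}
π_{A, D} gives {(4, 34), (7, 34)}.
Set union of the two operands is {(11, 15), (18, 10), (2, 24), (24, 37), (4, 34), (7, 34)}.

{(11, 15), (18, 10), (2, 24), (24, 37), (4, 34), (7, 34)}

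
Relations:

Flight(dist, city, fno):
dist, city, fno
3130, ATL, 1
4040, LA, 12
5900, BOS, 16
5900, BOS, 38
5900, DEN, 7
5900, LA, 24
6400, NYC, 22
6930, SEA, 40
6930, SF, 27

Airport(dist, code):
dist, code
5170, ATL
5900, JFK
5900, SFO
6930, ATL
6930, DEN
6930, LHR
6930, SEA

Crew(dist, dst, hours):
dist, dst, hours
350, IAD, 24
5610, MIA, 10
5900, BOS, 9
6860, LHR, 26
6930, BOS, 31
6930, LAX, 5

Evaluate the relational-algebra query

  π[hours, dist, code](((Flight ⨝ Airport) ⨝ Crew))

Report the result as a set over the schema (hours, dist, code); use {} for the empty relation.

{(31, 6930, ATL), (31, 6930, DEN), (31, 6930, LHR), (31, 6930, SEA), (5, 6930, ATL), (5, 6930, DEN), (5, 6930, LHR), (5, 6930, SEA), (9, 5900, JFK), (9, 5900, SFO)}

Flight ⋈ Airport (natural join on dist): {(5900, BOS, 16, JFK), (5900, BOS, 16, SFO), (5900, BOS, 38, JFK), (5900, BOS, 38, SFO), (5900, DEN, 7, JFK), (5900, DEN, 7, SFO), (5900, LA, 24, JFK), (5900, LA, 24, SFO), (6930, SEA, 40, ATL), (6930, SEA, 40, DEN), (6930, SEA, 40, LHR), (6930, SEA, 40, SEA), (6930, SF, 27, ATL), (6930, SF, 27, DEN), (6930, SF, 27, LHR), (6930, SF, 27, SEA)}
(Flight ⨝ Airport) ⋈ Crew (natural join on dist): {(5900, BOS, 16, JFK, BOS, 9), (5900, BOS, 16, SFO, BOS, 9), (5900, BOS, 38, JFK, BOS, 9), (5900, BOS, 38, SFO, BOS, 9), (5900, DEN, 7, JFK, BOS, 9), (5900, DEN, 7, SFO, BOS, 9), (5900, LA, 24, JFK, BOS, 9), (5900, LA, 24, SFO, BOS, 9), (6930, SEA, 40, ATL, BOS, 31), (6930, SEA, 40, ATL, LAX, 5), (6930, SEA, 40, DEN, BOS, 31), (6930, SEA, 40, DEN, LAX, 5), (6930, SEA, 40, LHR, BOS, 31), (6930, SEA, 40, LHR, LAX, 5), (6930, SEA, 40, SEA, BOS, 31), (6930, SEA, 40, SEA, LAX, 5), (6930, SF, 27, ATL, BOS, 31), (6930, SF, 27, ATL, LAX, 5), (6930, SF, 27, DEN, BOS, 31), (6930, SF, 27, DEN, LAX, 5), (6930, SF, 27, LHR, BOS, 31), (6930, SF, 27, LHR, LAX, 5), (6930, SF, 27, SEA, BOS, 31), (6930, SF, 27, SEA, LAX, 5)}
π_{hours, dist, code} gives {(31, 6930, ATL), (31, 6930, DEN), (31, 6930, LHR), (31, 6930, SEA), (5, 6930, ATL), (5, 6930, DEN), (5, 6930, LHR), (5, 6930, SEA), (9, 5900, JFK), (9, 5900, SFO)} (14 duplicate(s) eliminated).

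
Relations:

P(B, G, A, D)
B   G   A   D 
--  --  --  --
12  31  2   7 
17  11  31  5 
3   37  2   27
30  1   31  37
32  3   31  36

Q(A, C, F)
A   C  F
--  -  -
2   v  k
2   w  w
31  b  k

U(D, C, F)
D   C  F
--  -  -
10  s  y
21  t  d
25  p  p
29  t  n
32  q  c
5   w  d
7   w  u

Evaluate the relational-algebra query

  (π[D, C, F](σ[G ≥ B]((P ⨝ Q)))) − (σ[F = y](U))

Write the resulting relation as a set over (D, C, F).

P ⋈ Q (natural join on A): {(12, 31, 2, 7, v, k), (12, 31, 2, 7, w, w), (17, 11, 31, 5, b, k), (3, 37, 2, 27, v, k), (3, 37, 2, 27, w, w), (30, 1, 31, 37, b, k), (32, 3, 31, 36, b, k)}
Apply σ_{G ≥ B}; surviving tuples: {(12, 31, 2, 7, v, k), (12, 31, 2, 7, w, w), (3, 37, 2, 27, v, k), (3, 37, 2, 27, w, w)}
π[D, C, F]: project onto (D, C, F) → {(27, v, k), (27, w, w), (7, v, k), (7, w, w)}
Apply σ_{F = y}; surviving tuples: {(10, s, y)}
Difference: {(27, v, k), (27, w, w), (7, v, k), (7, w, w)} with {(10, s, y)} → {(27, v, k), (27, w, w), (7, v, k), (7, w, w)}

{(27, v, k), (27, w, w), (7, v, k), (7, w, w)}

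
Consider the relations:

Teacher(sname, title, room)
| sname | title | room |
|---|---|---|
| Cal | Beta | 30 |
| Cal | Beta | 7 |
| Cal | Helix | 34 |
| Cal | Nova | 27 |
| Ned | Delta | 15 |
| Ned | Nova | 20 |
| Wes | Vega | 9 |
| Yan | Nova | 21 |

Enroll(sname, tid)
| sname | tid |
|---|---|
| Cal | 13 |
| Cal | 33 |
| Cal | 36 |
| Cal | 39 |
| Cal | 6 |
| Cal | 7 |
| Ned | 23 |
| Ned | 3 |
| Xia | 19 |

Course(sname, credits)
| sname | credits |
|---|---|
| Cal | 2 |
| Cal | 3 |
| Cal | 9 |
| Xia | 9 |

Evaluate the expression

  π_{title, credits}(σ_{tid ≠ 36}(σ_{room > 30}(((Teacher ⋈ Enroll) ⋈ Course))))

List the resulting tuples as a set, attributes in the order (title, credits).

{(Helix, 2), (Helix, 3), (Helix, 9)}

Natural join on sname: {(Cal, Beta, 30, 13), (Cal, Beta, 30, 33), (Cal, Beta, 30, 36), (Cal, Beta, 30, 39), (Cal, Beta, 30, 6), (Cal, Beta, 30, 7), (Cal, Beta, 7, 13), (Cal, Beta, 7, 33), (Cal, Beta, 7, 36), (Cal, Beta, 7, 39), (Cal, Beta, 7, 6), (Cal, Beta, 7, 7), (Cal, Helix, 34, 13), (Cal, Helix, 34, 33), (Cal, Helix, 34, 36), (Cal, Helix, 34, 39), (Cal, Helix, 34, 6), (Cal, Helix, 34, 7), (Cal, Nova, 27, 13), (Cal, Nova, 27, 33), (Cal, Nova, 27, 36), (Cal, Nova, 27, 39), (Cal, Nova, 27, 6), (Cal, Nova, 27, 7), (Ned, Delta, 15, 23), (Ned, Delta, 15, 3), (Ned, Nova, 20, 23), (Ned, Nova, 20, 3)}
Natural join on sname: {(Cal, Beta, 30, 13, 2), (Cal, Beta, 30, 13, 3), (Cal, Beta, 30, 13, 9), (Cal, Beta, 30, 33, 2), (Cal, Beta, 30, 33, 3), (Cal, Beta, 30, 33, 9), (Cal, Beta, 30, 36, 2), (Cal, Beta, 30, 36, 3), (Cal, Beta, 30, 36, 9), (Cal, Beta, 30, 39, 2), (Cal, Beta, 30, 39, 3), (Cal, Beta, 30, 39, 9), (Cal, Beta, 30, 6, 2), (Cal, Beta, 30, 6, 3), (Cal, Beta, 30, 6, 9), (Cal, Beta, 30, 7, 2), (Cal, Beta, 30, 7, 3), (Cal, Beta, 30, 7, 9), (Cal, Beta, 7, 13, 2), (Cal, Beta, 7, 13, 3), (Cal, Beta, 7, 13, 9), (Cal, Beta, 7, 33, 2), (Cal, Beta, 7, 33, 3), (Cal, Beta, 7, 33, 9), (Cal, Beta, 7, 36, 2), (Cal, Beta, 7, 36, 3), (Cal, Beta, 7, 36, 9), (Cal, Beta, 7, 39, 2), (Cal, Beta, 7, 39, 3), (Cal, Beta, 7, 39, 9), (Cal, Beta, 7, 6, 2), (Cal, Beta, 7, 6, 3), (Cal, Beta, 7, 6, 9), (Cal, Beta, 7, 7, 2), (Cal, Beta, 7, 7, 3), (Cal, Beta, 7, 7, 9), (Cal, Helix, 34, 13, 2), (Cal, Helix, 34, 13, 3), (Cal, Helix, 34, 13, 9), (Cal, Helix, 34, 33, 2), (Cal, Helix, 34, 33, 3), (Cal, Helix, 34, 33, 9), (Cal, Helix, 34, 36, 2), (Cal, Helix, 34, 36, 3), (Cal, Helix, 34, 36, 9), (Cal, Helix, 34, 39, 2), (Cal, Helix, 34, 39, 3), (Cal, Helix, 34, 39, 9), (Cal, Helix, 34, 6, 2), (Cal, Helix, 34, 6, 3), (Cal, Helix, 34, 6, 9), (Cal, Helix, 34, 7, 2), (Cal, Helix, 34, 7, 3), (Cal, Helix, 34, 7, 9), (Cal, Nova, 27, 13, 2), (Cal, Nova, 27, 13, 3), (Cal, Nova, 27, 13, 9), (Cal, Nova, 27, 33, 2), (Cal, Nova, 27, 33, 3), (Cal, Nova, 27, 33, 9), (Cal, Nova, 27, 36, 2), (Cal, Nova, 27, 36, 3), (Cal, Nova, 27, 36, 9), (Cal, Nova, 27, 39, 2), (Cal, Nova, 27, 39, 3), (Cal, Nova, 27, 39, 9), (Cal, Nova, 27, 6, 2), (Cal, Nova, 27, 6, 3), (Cal, Nova, 27, 6, 9), (Cal, Nova, 27, 7, 2), (Cal, Nova, 27, 7, 3), (Cal, Nova, 27, 7, 9)}
σ[room > 30]: keep tuples satisfying room > 30 → {(Cal, Helix, 34, 13, 2), (Cal, Helix, 34, 13, 3), (Cal, Helix, 34, 13, 9), (Cal, Helix, 34, 33, 2), (Cal, Helix, 34, 33, 3), (Cal, Helix, 34, 33, 9), (Cal, Helix, 34, 36, 2), (Cal, Helix, 34, 36, 3), (Cal, Helix, 34, 36, 9), (Cal, Helix, 34, 39, 2), (Cal, Helix, 34, 39, 3), (Cal, Helix, 34, 39, 9), (Cal, Helix, 34, 6, 2), (Cal, Helix, 34, 6, 3), (Cal, Helix, 34, 6, 9), (Cal, Helix, 34, 7, 2), (Cal, Helix, 34, 7, 3), (Cal, Helix, 34, 7, 9)}
σ[tid ≠ 36]: keep tuples satisfying tid ≠ 36 → {(Cal, Helix, 34, 13, 2), (Cal, Helix, 34, 13, 3), (Cal, Helix, 34, 13, 9), (Cal, Helix, 34, 33, 2), (Cal, Helix, 34, 33, 3), (Cal, Helix, 34, 33, 9), (Cal, Helix, 34, 39, 2), (Cal, Helix, 34, 39, 3), (Cal, Helix, 34, 39, 9), (Cal, Helix, 34, 6, 2), (Cal, Helix, 34, 6, 3), (Cal, Helix, 34, 6, 9), (Cal, Helix, 34, 7, 2), (Cal, Helix, 34, 7, 3), (Cal, Helix, 34, 7, 9)}
π[title, credits]: project onto (title, credits) (12 duplicate(s) eliminated) → {(Helix, 2), (Helix, 3), (Helix, 9)}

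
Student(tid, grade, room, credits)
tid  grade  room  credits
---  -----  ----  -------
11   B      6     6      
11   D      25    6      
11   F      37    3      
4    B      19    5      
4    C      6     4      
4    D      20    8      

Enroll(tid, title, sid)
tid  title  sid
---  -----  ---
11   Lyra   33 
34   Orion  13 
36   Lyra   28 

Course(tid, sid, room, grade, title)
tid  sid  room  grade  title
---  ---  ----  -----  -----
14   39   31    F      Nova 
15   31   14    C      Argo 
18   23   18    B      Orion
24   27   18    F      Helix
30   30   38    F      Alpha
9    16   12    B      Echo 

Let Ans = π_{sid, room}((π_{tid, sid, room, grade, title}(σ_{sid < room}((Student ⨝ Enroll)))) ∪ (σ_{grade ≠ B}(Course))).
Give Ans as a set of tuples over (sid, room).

{(27, 18), (30, 38), (31, 14), (33, 37), (39, 31)}

Student ⋈ Enroll (natural join on tid): {(11, B, 6, 6, Lyra, 33), (11, D, 25, 6, Lyra, 33), (11, F, 37, 3, Lyra, 33)}
Filtering on sid < room leaves {(11, F, 37, 3, Lyra, 33)}.
Projecting to tid, sid, room, grade, title: {(11, 33, 37, F, Lyra)}
Filtering on grade ≠ B leaves {(14, 39, 31, F, Nova), (15, 31, 14, C, Argo), (24, 27, 18, F, Helix), (30, 30, 38, F, Alpha)}.
Set union of the two operands is {(11, 33, 37, F, Lyra), (14, 39, 31, F, Nova), (15, 31, 14, C, Argo), (24, 27, 18, F, Helix), (30, 30, 38, F, Alpha)}.
Projecting to sid, room: {(27, 18), (30, 38), (31, 14), (33, 37), (39, 31)}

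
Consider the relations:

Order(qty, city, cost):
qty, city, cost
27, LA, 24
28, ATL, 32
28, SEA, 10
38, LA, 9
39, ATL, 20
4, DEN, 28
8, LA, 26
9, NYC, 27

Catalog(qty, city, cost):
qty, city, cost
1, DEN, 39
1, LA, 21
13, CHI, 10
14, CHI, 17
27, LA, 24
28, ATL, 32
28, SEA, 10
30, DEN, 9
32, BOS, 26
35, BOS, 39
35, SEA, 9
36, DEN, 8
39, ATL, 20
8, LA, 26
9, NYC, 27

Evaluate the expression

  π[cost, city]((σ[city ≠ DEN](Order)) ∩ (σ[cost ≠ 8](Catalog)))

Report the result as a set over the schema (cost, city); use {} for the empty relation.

{(10, SEA), (20, ATL), (24, LA), (26, LA), (27, NYC), (32, ATL)}

Filtering on city ≠ DEN leaves {(27, LA, 24), (28, ATL, 32), (28, SEA, 10), (38, LA, 9), (39, ATL, 20), (8, LA, 26), (9, NYC, 27)}.
Filtering on cost ≠ 8 leaves {(1, DEN, 39), (1, LA, 21), (13, CHI, 10), (14, CHI, 17), (27, LA, 24), (28, ATL, 32), (28, SEA, 10), (30, DEN, 9), (32, BOS, 26), (35, BOS, 39), (35, SEA, 9), (39, ATL, 20), (8, LA, 26), (9, NYC, 27)}.
Intersection: {(27, LA, 24), (28, ATL, 32), (28, SEA, 10), (38, LA, 9), (39, ATL, 20), (8, LA, 26), (9, NYC, 27)} with {(1, DEN, 39), (1, LA, 21), (13, CHI, 10), (14, CHI, 17), (27, LA, 24), (28, ATL, 32), (28, SEA, 10), (30, DEN, 9), (32, BOS, 26), (35, BOS, 39), (35, SEA, 9), (39, ATL, 20), (8, LA, 26), (9, NYC, 27)} → {(27, LA, 24), (28, ATL, 32), (28, SEA, 10), (39, ATL, 20), (8, LA, 26), (9, NYC, 27)}
Projecting to cost, city: {(10, SEA), (20, ATL), (24, LA), (26, LA), (27, NYC), (32, ATL)}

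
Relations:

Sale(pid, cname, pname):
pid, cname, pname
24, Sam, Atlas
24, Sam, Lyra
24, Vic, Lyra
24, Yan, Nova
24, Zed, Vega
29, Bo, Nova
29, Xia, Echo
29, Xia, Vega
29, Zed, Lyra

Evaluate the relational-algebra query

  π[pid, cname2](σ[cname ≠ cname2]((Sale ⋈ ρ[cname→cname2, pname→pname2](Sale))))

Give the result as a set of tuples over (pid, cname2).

ρ[cname→cname2, pname→pname2]: schema becomes (pid, cname2, pname2); tuples unchanged.
Natural join on pid: {(24, Sam, Atlas, Sam, Atlas), (24, Sam, Atlas, Sam, Lyra), (24, Sam, Atlas, Vic, Lyra), (24, Sam, Atlas, Yan, Nova), (24, Sam, Atlas, Zed, Vega), (24, Sam, Lyra, Sam, Atlas), (24, Sam, Lyra, Sam, Lyra), (24, Sam, Lyra, Vic, Lyra), (24, Sam, Lyra, Yan, Nova), (24, Sam, Lyra, Zed, Vega), (24, Vic, Lyra, Sam, Atlas), (24, Vic, Lyra, Sam, Lyra), (24, Vic, Lyra, Vic, Lyra), (24, Vic, Lyra, Yan, Nova), (24, Vic, Lyra, Zed, Vega), (24, Yan, Nova, Sam, Atlas), (24, Yan, Nova, Sam, Lyra), (24, Yan, Nova, Vic, Lyra), (24, Yan, Nova, Yan, Nova), (24, Yan, Nova, Zed, Vega), (24, Zed, Vega, Sam, Atlas), (24, Zed, Vega, Sam, Lyra), (24, Zed, Vega, Vic, Lyra), (24, Zed, Vega, Yan, Nova), (24, Zed, Vega, Zed, Vega), (29, Bo, Nova, Bo, Nova), (29, Bo, Nova, Xia, Echo), (29, Bo, Nova, Xia, Vega), (29, Bo, Nova, Zed, Lyra), (29, Xia, Echo, Bo, Nova), (29, Xia, Echo, Xia, Echo), (29, Xia, Echo, Xia, Vega), (29, Xia, Echo, Zed, Lyra), (29, Xia, Vega, Bo, Nova), (29, Xia, Vega, Xia, Echo), (29, Xia, Vega, Xia, Vega), (29, Xia, Vega, Zed, Lyra), (29, Zed, Lyra, Bo, Nova), (29, Zed, Lyra, Xia, Echo), (29, Zed, Lyra, Xia, Vega), (29, Zed, Lyra, Zed, Lyra)}
Apply σ_{cname ≠ cname2}; surviving tuples: {(24, Sam, Atlas, Vic, Lyra), (24, Sam, Atlas, Yan, Nova), (24, Sam, Atlas, Zed, Vega), (24, Sam, Lyra, Vic, Lyra), (24, Sam, Lyra, Yan, Nova), (24, Sam, Lyra, Zed, Vega), (24, Vic, Lyra, Sam, Atlas), (24, Vic, Lyra, Sam, Lyra), (24, Vic, Lyra, Yan, Nova), (24, Vic, Lyra, Zed, Vega), (24, Yan, Nova, Sam, Atlas), (24, Yan, Nova, Sam, Lyra), (24, Yan, Nova, Vic, Lyra), (24, Yan, Nova, Zed, Vega), (24, Zed, Vega, Sam, Atlas), (24, Zed, Vega, Sam, Lyra), (24, Zed, Vega, Vic, Lyra), (24, Zed, Vega, Yan, Nova), (29, Bo, Nova, Xia, Echo), (29, Bo, Nova, Xia, Vega), (29, Bo, Nova, Zed, Lyra), (29, Xia, Echo, Bo, Nova), (29, Xia, Echo, Zed, Lyra), (29, Xia, Vega, Bo, Nova), (29, Xia, Vega, Zed, Lyra), (29, Zed, Lyra, Bo, Nova), (29, Zed, Lyra, Xia, Echo), (29, Zed, Lyra, Xia, Vega)}
Projecting to pid, cname2 (21 duplicate(s) eliminated): {(24, Sam), (24, Vic), (24, Yan), (24, Zed), (29, Bo), (29, Xia), (29, Zed)}

{(24, Sam), (24, Vic), (24, Yan), (24, Zed), (29, Bo), (29, Xia), (29, Zed)}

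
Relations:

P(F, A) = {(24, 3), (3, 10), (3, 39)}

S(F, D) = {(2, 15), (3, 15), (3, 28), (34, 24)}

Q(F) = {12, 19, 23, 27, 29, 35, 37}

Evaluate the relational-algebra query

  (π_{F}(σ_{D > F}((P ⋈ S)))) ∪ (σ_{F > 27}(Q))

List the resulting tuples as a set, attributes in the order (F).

{29, 3, 35, 37}

P ⋈ S (natural join on F): {(3, 10, 15), (3, 10, 28), (3, 39, 15), (3, 39, 28)}
Filtering on D > F leaves {(3, 10, 15), (3, 10, 28), (3, 39, 15), (3, 39, 28)}.
π[F]: project onto (F) (3 duplicate(s) eliminated) → {3}
Filtering on F > 27 leaves {29, 35, 37}.
Union: {3} with {29, 35, 37} → {29, 3, 35, 37}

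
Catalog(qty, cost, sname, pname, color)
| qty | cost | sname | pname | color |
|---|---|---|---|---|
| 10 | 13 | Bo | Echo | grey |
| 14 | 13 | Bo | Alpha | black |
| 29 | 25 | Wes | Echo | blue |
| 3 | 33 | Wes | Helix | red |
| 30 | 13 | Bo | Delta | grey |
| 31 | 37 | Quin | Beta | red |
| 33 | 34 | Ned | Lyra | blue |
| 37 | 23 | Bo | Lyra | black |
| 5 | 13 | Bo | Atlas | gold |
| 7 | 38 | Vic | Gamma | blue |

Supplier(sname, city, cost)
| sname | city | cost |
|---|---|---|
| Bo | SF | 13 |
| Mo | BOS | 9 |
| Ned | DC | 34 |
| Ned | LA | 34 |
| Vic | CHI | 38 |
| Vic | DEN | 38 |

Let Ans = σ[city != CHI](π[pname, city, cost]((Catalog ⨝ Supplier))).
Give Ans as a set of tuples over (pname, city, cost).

{(Alpha, SF, 13), (Atlas, SF, 13), (Delta, SF, 13), (Echo, SF, 13), (Gamma, DEN, 38), (Lyra, DC, 34), (Lyra, LA, 34)}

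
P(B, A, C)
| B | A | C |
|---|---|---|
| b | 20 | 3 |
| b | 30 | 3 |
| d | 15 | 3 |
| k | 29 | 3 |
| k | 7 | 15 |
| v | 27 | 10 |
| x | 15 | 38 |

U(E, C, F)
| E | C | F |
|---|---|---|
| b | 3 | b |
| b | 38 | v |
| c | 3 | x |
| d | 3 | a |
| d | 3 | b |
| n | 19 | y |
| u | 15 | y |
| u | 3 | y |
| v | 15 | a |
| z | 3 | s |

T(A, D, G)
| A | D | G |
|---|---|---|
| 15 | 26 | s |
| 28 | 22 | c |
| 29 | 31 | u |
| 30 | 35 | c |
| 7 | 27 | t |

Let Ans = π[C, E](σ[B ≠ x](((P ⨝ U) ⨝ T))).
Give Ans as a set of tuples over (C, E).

Natural join on C: {(b, 20, 3, b, b), (b, 20, 3, c, x), (b, 20, 3, d, a), (b, 20, 3, d, b), (b, 20, 3, u, y), (b, 20, 3, z, s), (b, 30, 3, b, b), (b, 30, 3, c, x), (b, 30, 3, d, a), (b, 30, 3, d, b), (b, 30, 3, u, y), (b, 30, 3, z, s), (d, 15, 3, b, b), (d, 15, 3, c, x), (d, 15, 3, d, a), (d, 15, 3, d, b), (d, 15, 3, u, y), (d, 15, 3, z, s), (k, 29, 3, b, b), (k, 29, 3, c, x), (k, 29, 3, d, a), (k, 29, 3, d, b), (k, 29, 3, u, y), (k, 29, 3, z, s), (k, 7, 15, u, y), (k, 7, 15, v, a), (x, 15, 38, b, v)}
Natural join on A: {(b, 30, 3, b, b, 35, c), (b, 30, 3, c, x, 35, c), (b, 30, 3, d, a, 35, c), (b, 30, 3, d, b, 35, c), (b, 30, 3, u, y, 35, c), (b, 30, 3, z, s, 35, c), (d, 15, 3, b, b, 26, s), (d, 15, 3, c, x, 26, s), (d, 15, 3, d, a, 26, s), (d, 15, 3, d, b, 26, s), (d, 15, 3, u, y, 26, s), (d, 15, 3, z, s, 26, s), (k, 29, 3, b, b, 31, u), (k, 29, 3, c, x, 31, u), (k, 29, 3, d, a, 31, u), (k, 29, 3, d, b, 31, u), (k, 29, 3, u, y, 31, u), (k, 29, 3, z, s, 31, u), (k, 7, 15, u, y, 27, t), (k, 7, 15, v, a, 27, t), (x, 15, 38, b, v, 26, s)}
Apply σ_{B ≠ x}; surviving tuples: {(b, 30, 3, b, b, 35, c), (b, 30, 3, c, x, 35, c), (b, 30, 3, d, a, 35, c), (b, 30, 3, d, b, 35, c), (b, 30, 3, u, y, 35, c), (b, 30, 3, z, s, 35, c), (d, 15, 3, b, b, 26, s), (d, 15, 3, c, x, 26, s), (d, 15, 3, d, a, 26, s), (d, 15, 3, d, b, 26, s), (d, 15, 3, u, y, 26, s), (d, 15, 3, z, s, 26, s), (k, 29, 3, b, b, 31, u), (k, 29, 3, c, x, 31, u), (k, 29, 3, d, a, 31, u), (k, 29, 3, d, b, 31, u), (k, 29, 3, u, y, 31, u), (k, 29, 3, z, s, 31, u), (k, 7, 15, u, y, 27, t), (k, 7, 15, v, a, 27, t)}
π[C, E]: project onto (C, E) (13 duplicate(s) eliminated) → {(15, u), (15, v), (3, b), (3, c), (3, d), (3, u), (3, z)}

{(15, u), (15, v), (3, b), (3, c), (3, d), (3, u), (3, z)}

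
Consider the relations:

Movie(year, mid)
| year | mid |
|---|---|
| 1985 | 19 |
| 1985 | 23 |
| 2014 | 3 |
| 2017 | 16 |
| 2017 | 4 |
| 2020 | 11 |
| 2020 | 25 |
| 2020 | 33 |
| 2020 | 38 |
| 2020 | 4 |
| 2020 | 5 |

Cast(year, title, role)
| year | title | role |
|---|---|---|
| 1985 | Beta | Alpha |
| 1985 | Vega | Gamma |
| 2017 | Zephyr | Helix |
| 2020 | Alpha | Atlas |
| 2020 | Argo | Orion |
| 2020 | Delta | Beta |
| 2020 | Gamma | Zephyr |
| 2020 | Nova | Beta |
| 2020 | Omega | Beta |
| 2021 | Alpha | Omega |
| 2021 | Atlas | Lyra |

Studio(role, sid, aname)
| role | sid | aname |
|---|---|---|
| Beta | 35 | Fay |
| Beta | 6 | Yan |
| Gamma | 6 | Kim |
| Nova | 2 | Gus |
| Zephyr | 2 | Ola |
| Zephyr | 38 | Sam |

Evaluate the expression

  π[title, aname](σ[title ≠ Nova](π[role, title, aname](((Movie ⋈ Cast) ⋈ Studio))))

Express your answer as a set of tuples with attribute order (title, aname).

{(Delta, Fay), (Delta, Yan), (Gamma, Ola), (Gamma, Sam), (Omega, Fay), (Omega, Yan), (Vega, Kim)}

Joining Movie and Cast on year yields {(1985, 19, Beta, Alpha), (1985, 19, Vega, Gamma), (1985, 23, Beta, Alpha), (1985, 23, Vega, Gamma), (2017, 16, Zephyr, Helix), (2017, 4, Zephyr, Helix), (2020, 11, Alpha, Atlas), (2020, 11, Argo, Orion), (2020, 11, Delta, Beta), (2020, 11, Gamma, Zephyr), (2020, 11, Nova, Beta), (2020, 11, Omega, Beta), (2020, 25, Alpha, Atlas), (2020, 25, Argo, Orion), (2020, 25, Delta, Beta), (2020, 25, Gamma, Zephyr), (2020, 25, Nova, Beta), (2020, 25, Omega, Beta), (2020, 33, Alpha, Atlas), (2020, 33, Argo, Orion), (2020, 33, Delta, Beta), (2020, 33, Gamma, Zephyr), (2020, 33, Nova, Beta), (2020, 33, Omega, Beta), (2020, 38, Alpha, Atlas), (2020, 38, Argo, Orion), (2020, 38, Delta, Beta), (2020, 38, Gamma, Zephyr), (2020, 38, Nova, Beta), (2020, 38, Omega, Beta), (2020, 4, Alpha, Atlas), (2020, 4, Argo, Orion), (2020, 4, Delta, Beta), (2020, 4, Gamma, Zephyr), (2020, 4, Nova, Beta), (2020, 4, Omega, Beta), (2020, 5, Alpha, Atlas), (2020, 5, Argo, Orion), (2020, 5, Delta, Beta), (2020, 5, Gamma, Zephyr), (2020, 5, Nova, Beta), (2020, 5, Omega, Beta)}.
Joining (Movie ⋈ Cast) and Studio on role yields {(1985, 19, Vega, Gamma, 6, Kim), (1985, 23, Vega, Gamma, 6, Kim), (2020, 11, Delta, Beta, 35, Fay), (2020, 11, Delta, Beta, 6, Yan), (2020, 11, Gamma, Zephyr, 2, Ola), (2020, 11, Gamma, Zephyr, 38, Sam), (2020, 11, Nova, Beta, 35, Fay), (2020, 11, Nova, Beta, 6, Yan), (2020, 11, Omega, Beta, 35, Fay), (2020, 11, Omega, Beta, 6, Yan), (2020, 25, Delta, Beta, 35, Fay), (2020, 25, Delta, Beta, 6, Yan), (2020, 25, Gamma, Zephyr, 2, Ola), (2020, 25, Gamma, Zephyr, 38, Sam), (2020, 25, Nova, Beta, 35, Fay), (2020, 25, Nova, Beta, 6, Yan), (2020, 25, Omega, Beta, 35, Fay), (2020, 25, Omega, Beta, 6, Yan), (2020, 33, Delta, Beta, 35, Fay), (2020, 33, Delta, Beta, 6, Yan), (2020, 33, Gamma, Zephyr, 2, Ola), (2020, 33, Gamma, Zephyr, 38, Sam), (2020, 33, Nova, Beta, 35, Fay), (2020, 33, Nova, Beta, 6, Yan), (2020, 33, Omega, Beta, 35, Fay), (2020, 33, Omega, Beta, 6, Yan), (2020, 38, Delta, Beta, 35, Fay), (2020, 38, Delta, Beta, 6, Yan), (2020, 38, Gamma, Zephyr, 2, Ola), (2020, 38, Gamma, Zephyr, 38, Sam), (2020, 38, Nova, Beta, 35, Fay), (2020, 38, Nova, Beta, 6, Yan), (2020, 38, Omega, Beta, 35, Fay), (2020, 38, Omega, Beta, 6, Yan), (2020, 4, Delta, Beta, 35, Fay), (2020, 4, Delta, Beta, 6, Yan), (2020, 4, Gamma, Zephyr, 2, Ola), (2020, 4, Gamma, Zephyr, 38, Sam), (2020, 4, Nova, Beta, 35, Fay), (2020, 4, Nova, Beta, 6, Yan), (2020, 4, Omega, Beta, 35, Fay), (2020, 4, Omega, Beta, 6, Yan), (2020, 5, Delta, Beta, 35, Fay), (2020, 5, Delta, Beta, 6, Yan), (2020, 5, Gamma, Zephyr, 2, Ola), (2020, 5, Gamma, Zephyr, 38, Sam), (2020, 5, Nova, Beta, 35, Fay), (2020, 5, Nova, Beta, 6, Yan), (2020, 5, Omega, Beta, 35, Fay), (2020, 5, Omega, Beta, 6, Yan)}.
π[role, title, aname]: project onto (role, title, aname) (41 duplicate(s) eliminated) → {(Beta, Delta, Fay), (Beta, Delta, Yan), (Beta, Nova, Fay), (Beta, Nova, Yan), (Beta, Omega, Fay), (Beta, Omega, Yan), (Gamma, Vega, Kim), (Zephyr, Gamma, Ola), (Zephyr, Gamma, Sam)}
Selection title ≠ Nova: {(Beta, Delta, Fay), (Beta, Delta, Yan), (Beta, Omega, Fay), (Beta, Omega, Yan), (Gamma, Vega, Kim), (Zephyr, Gamma, Ola), (Zephyr, Gamma, Sam)}
π[title, aname]: project onto (title, aname) → {(Delta, Fay), (Delta, Yan), (Gamma, Ola), (Gamma, Sam), (Omega, Fay), (Omega, Yan), (Vega, Kim)}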